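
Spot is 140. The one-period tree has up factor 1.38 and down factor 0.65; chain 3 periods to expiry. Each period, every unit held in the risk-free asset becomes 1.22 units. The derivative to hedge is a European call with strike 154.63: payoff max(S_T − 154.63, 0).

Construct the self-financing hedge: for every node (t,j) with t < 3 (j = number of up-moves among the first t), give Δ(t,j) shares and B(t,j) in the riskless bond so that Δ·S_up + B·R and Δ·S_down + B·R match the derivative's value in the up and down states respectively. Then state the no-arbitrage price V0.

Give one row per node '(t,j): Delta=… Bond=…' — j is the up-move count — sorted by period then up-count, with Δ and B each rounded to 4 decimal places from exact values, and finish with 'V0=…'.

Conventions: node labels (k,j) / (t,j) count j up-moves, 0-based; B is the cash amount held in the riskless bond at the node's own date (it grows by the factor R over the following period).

(0,0): Delta=0.8221 Bond=-55.0516
(1,0): Delta=0.1799 Bond=-8.7212
(1,1): Delta=0.9070 Bond=-83.5677
(2,0): Delta=0.0000 Bond=0.0000
(2,1): Delta=0.2037 Bond=-13.6265
(2,2): Delta=1.0000 Bond=-126.7459
V0=60.0419

Arbitrage-free pricing uses the up-move probability p* = (R−d)/(u−d) = 0.7808, discounting each step at R = 1.22.
Terminal payoffs: V(3,0)=0.0000, V(3,1)=0.0000, V(3,2)=18.6704, V(3,3)=213.3001
Node (2,0) S=59.1500: V=(p*·0.0000+(1−p*)·0.0000)/1.22=0.0000; Δ=(0.0000−0.0000)/(81.6270−38.4475)=0.0000; B=V−Δ·S=0.0000
Node (2,1) S=125.5800: V=(p*·18.6704+(1−p*)·0.0000)/1.22=11.9494; Δ=(18.6704−0.0000)/(173.3004−81.6270)=0.2037; B=V−Δ·S=-13.6265
Node (2,2) S=266.6160: V=(p*·213.3001+(1−p*)·18.6704)/1.22=139.8701; Δ=(213.3001−18.6704)/(367.9301−173.3004)=1.0000; B=V−Δ·S=-126.7459
Node (1,0) S=91.0000: V=(p*·11.9494+(1−p*)·0.0000)/1.22=7.6478; Δ=(11.9494−0.0000)/(125.5800−59.1500)=0.1799; B=V−Δ·S=-8.7212
Node (1,1) S=193.2000: V=(p*·139.8701+(1−p*)·11.9494)/1.22=91.6661; Δ=(139.8701−11.9494)/(266.6160−125.5800)=0.9070; B=V−Δ·S=-83.5677
Node (0,0) S=140.0000: V=(p*·91.6661+(1−p*)·7.6478)/1.22=60.0419; Δ=(91.6661−7.6478)/(193.2000−91.0000)=0.8221; B=V−Δ·S=-55.0516
Verification: the root portfolio costs Δ(0,0)·S0 + B(0,0) = 60.0419, matching V0.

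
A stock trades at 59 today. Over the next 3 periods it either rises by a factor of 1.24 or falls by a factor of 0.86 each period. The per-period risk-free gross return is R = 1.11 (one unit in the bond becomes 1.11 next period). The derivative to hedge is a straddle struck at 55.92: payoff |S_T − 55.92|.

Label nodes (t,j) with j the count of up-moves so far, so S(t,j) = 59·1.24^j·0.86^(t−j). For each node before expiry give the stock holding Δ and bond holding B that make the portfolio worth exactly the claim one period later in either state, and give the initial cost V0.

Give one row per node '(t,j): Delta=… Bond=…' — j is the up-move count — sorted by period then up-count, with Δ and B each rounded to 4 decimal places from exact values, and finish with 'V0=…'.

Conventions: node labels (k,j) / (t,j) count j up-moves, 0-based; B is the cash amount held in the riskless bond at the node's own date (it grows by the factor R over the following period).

(0,0): Delta=0.8005 Bond=-27.4276
(1,0): Delta=0.3586 Bond=-8.0219
(1,1): Delta=0.9598 Bond=-42.1045
(2,0): Delta=-1.0000 Bond=50.3784
(2,1): Delta=0.8485 Bond=-39.7313
(2,2): Delta=1.0000 Bond=-50.3784
V0=19.8004

Since d<R<u, set p* = (R−d)/(u−d) = 0.6579; price each node as the discounted p*-expectation of its children.
Terminal payoffs: V(3,0)=18.3927, V(3,1)=1.8109, V(3,2)=22.0978, V(3,3)=56.5708
Node (2,0) S=43.6364: V=(p*·1.8109+(1−p*)·18.3927)/1.11=6.7420; Δ=(1.8109−18.3927)/(54.1091−37.5273)=-1.0000; B=V−Δ·S=50.3784
Node (2,1) S=62.9176: V=(p*·22.0978+(1−p*)·1.8109)/1.11=13.6554; Δ=(22.0978−1.8109)/(78.0178−54.1091)=0.8485; B=V−Δ·S=-39.7313
Node (2,2) S=90.7184: V=(p*·56.5708+(1−p*)·22.0978)/1.11=40.3400; Δ=(56.5708−22.0978)/(112.4908−78.0178)=1.0000; B=V−Δ·S=-50.3784
Node (1,0) S=50.7400: V=(p*·13.6554+(1−p*)·6.7420)/1.11=10.1715; Δ=(13.6554−6.7420)/(62.9176−43.6364)=0.3586; B=V−Δ·S=-8.0219
Node (1,1) S=73.1600: V=(p*·40.3400+(1−p*)·13.6554)/1.11=28.1181; Δ=(40.3400−13.6554)/(90.7184−62.9176)=0.9598; B=V−Δ·S=-42.1045
Node (0,0) S=59.0000: V=(p*·28.1181+(1−p*)·10.1715)/1.11=19.8004; Δ=(28.1181−10.1715)/(73.1600−50.7400)=0.8005; B=V−Δ·S=-27.4276
Verification: the root portfolio costs Δ(0,0)·S0 + B(0,0) = 19.8004, matching V0.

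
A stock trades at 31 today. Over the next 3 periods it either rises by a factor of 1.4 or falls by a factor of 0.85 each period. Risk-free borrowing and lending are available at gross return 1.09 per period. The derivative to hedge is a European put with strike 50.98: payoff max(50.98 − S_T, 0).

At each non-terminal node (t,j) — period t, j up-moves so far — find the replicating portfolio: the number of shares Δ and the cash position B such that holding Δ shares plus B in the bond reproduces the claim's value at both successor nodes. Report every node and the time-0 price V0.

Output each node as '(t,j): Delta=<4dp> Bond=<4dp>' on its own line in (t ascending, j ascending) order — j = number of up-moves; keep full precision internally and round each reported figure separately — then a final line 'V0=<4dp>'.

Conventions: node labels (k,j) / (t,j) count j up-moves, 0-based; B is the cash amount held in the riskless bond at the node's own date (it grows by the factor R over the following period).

(0,0): Delta=-0.6697 Bond=31.4792
(1,0): Delta=-0.9816 Bond=42.5308
(1,1): Delta=-0.4251 Bond=23.6967
(2,0): Delta=-1.0000 Bond=46.7706
(2,1): Delta=-0.9672 Bond=45.8264
(2,2): Delta=0.0000 Bond=0.0000
V0=10.7183

The replicating-portfolio and risk-neutral prices coincide; use p* = (1.09−0.85)/(1.4−0.85) = 0.4364 for the latter.
Expiry values: V(3,0)=31.9421, V(3,1)=19.6235, V(3,2)=0.0000, V(3,3)=0.0000
Node (2,0) S=22.3975: V=(p*·19.6235+(1−p*)·31.9421)/1.09=24.3731; Δ=(19.6235−31.9421)/(31.3565−19.0379)=-1.0000; B=V−Δ·S=46.7706
Node (2,1) S=36.8900: V=(p*·0.0000+(1−p*)·19.6235)/1.09=10.1473; Δ=(0.0000−19.6235)/(51.6460−31.3565)=-0.9672; B=V−Δ·S=45.8264
Node (2,2) S=60.7600: V=(p*·0.0000+(1−p*)·0.0000)/1.09=0.0000; Δ=(0.0000−0.0000)/(85.0640−51.6460)=0.0000; B=V−Δ·S=0.0000
Node (1,0) S=26.3500: V=(p*·10.1473+(1−p*)·24.3731)/1.09=16.6656; Δ=(10.1473−24.3731)/(36.8900−22.3975)=-0.9816; B=V−Δ·S=42.5308
Node (1,1) S=43.4000: V=(p*·0.0000+(1−p*)·10.1473)/1.09=5.2471; Δ=(0.0000−10.1473)/(60.7600−36.8900)=-0.4251; B=V−Δ·S=23.6967
Node (0,0) S=31.0000: V=(p*·5.2471+(1−p*)·16.6656)/1.09=10.7183; Δ=(5.2471−16.6656)/(43.4000−26.3500)=-0.6697; B=V−Δ·S=31.4792
As a check, the time-0 holding Δ(0,0)·S0 + B(0,0) comes to 10.7183 — exactly V0.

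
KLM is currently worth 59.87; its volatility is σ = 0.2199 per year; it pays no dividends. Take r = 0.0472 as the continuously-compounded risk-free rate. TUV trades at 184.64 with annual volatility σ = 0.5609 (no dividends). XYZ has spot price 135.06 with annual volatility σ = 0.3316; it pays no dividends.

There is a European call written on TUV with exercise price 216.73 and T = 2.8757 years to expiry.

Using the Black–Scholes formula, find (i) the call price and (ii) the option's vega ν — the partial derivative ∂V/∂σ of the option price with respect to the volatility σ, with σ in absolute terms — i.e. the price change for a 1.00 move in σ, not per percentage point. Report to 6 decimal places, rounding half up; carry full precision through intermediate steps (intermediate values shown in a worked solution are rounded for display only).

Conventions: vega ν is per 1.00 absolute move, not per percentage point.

price = 66.077565
ν = 112.894196

σ√T = 0.5609·√2.8757 = 0.951168
d₁ = (ln(S/K) + (r+σ²/2)T) / (σ√T) = (ln(184.64/216.73) + (0.0472+0.5609²/2)·2.8757) / 0.951168 = (-0.160244 + 0.588093) / 0.951168 = 0.449814
d₂ = d₁ − σ√T = 0.449814 − 0.951168 = -0.501354
e^{−rT} = 0.873076
N(d₁) = 0.673578,  N(d₂) = 0.308061
Call price V = S·N(d₁) − K·e^{−rT}·N(d₂) = 124.369410 − 58.291844 = 66.077565
φ(d₁) = (1/√(2π))·e^{−d₁²/2} = 0.360557
ν = S·φ(d₁)·√T = 112.894196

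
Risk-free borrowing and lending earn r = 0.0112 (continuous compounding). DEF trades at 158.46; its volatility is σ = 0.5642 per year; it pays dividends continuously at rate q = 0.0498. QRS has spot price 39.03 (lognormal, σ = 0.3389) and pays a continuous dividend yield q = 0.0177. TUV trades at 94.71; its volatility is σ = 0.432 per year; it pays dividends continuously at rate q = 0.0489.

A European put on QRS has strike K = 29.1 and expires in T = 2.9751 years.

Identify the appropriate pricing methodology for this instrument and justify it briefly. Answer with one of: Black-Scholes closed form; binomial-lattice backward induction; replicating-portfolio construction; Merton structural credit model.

framework: Black-Scholes closed form

Key observation: the instrument is a plain European put (strike 29.1) on a lognormal asset; the exact continuous-time formula applies directly.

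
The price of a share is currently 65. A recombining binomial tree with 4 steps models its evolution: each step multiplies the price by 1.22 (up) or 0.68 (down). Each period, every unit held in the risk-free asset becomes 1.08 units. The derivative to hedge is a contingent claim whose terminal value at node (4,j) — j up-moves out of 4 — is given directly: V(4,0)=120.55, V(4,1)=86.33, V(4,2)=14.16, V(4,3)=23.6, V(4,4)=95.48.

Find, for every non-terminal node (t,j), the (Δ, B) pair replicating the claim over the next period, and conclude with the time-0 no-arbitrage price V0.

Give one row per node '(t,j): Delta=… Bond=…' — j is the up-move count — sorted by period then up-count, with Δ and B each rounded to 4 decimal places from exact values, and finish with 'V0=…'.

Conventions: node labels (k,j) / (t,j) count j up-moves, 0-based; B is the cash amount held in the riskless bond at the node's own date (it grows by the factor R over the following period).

(0,0): Delta=0.4946 Bond=2.2740
(1,0): Delta=-0.8923 Bond=63.7532
(1,1): Delta=0.7651 Bond=-18.9981
(2,0): Delta=-3.5560 Bond=148.9136
(2,1): Delta=-0.3726 Bond=40.8324
(2,2): Delta=0.9871 Bond=-41.9906
(3,0): Delta=-3.1006 Bond=151.5202
(3,1): Delta=-3.6448 Bond=164.0840
(3,2): Delta=0.2657 Bond=2.1043
(3,3): Delta=1.1278 Bond=-61.9588
V0=34.4206

Since d<R<u, set p* = (R−d)/(u−d) = 0.7407; price each node as the discounted p*-expectation of its children.
Expiry values: V(4,0)=120.5500, V(4,1)=86.3300, V(4,2)=14.1600, V(4,3)=23.6000, V(4,4)=95.4800
  t=3,j=0: stock 20.4381 → up 24.9345 (V=86.3300), down 13.8979 (V=120.5500). Price 88.1499; hedge Δ=-3.1006, bond B=151.5202.
  t=3,j=1: stock 36.6683 → up 44.7354 (V=14.1600), down 24.9345 (V=86.3300). Price 30.4359; hedge Δ=-3.6448, bond B=164.0840.
  t=3,j=2: stock 65.7873 → up 80.2605 (V=23.6000), down 44.7354 (V=14.1600). Price 19.5857; hedge Δ=0.2657, bond B=2.1043.
  t=3,j=3: stock 118.0301 → up 143.9967 (V=95.4800), down 80.2605 (V=23.6000). Price 71.1523; hedge Δ=1.1278, bond B=-61.9588.
  t=2,j=0: stock 30.0560 → up 36.6683 (V=30.4359), down 20.4381 (V=88.1499). Price 42.0359; hedge Δ=-3.5560, bond B=148.9136.
  t=2,j=1: stock 53.9240 → up 65.7873 (V=19.5857), down 36.6683 (V=30.4359). Price 20.7396; hedge Δ=-0.3726, bond B=40.8324.
  t=2,j=2: stock 96.7460 → up 118.0301 (V=71.1523), down 65.7873 (V=19.5857). Price 53.5029; hedge Δ=0.9871, bond B=-41.9906.
  t=1,j=0: stock 44.2000 → up 53.9240 (V=20.7396), down 30.0560 (V=42.0359). Price 24.3156; hedge Δ=-0.8923, bond B=63.7532.
  t=1,j=1: stock 79.3000 → up 96.7460 (V=53.5029), down 53.9240 (V=20.7396). Price 41.6747; hedge Δ=0.7651, bond B=-18.9981.
  t=0,j=0: stock 65.0000 → up 79.3000 (V=41.6747), down 44.2000 (V=24.3156). Price 34.4206; hedge Δ=0.4946, bond B=2.2740.
Sanity check at the root: Δ(0,0)·S0 + B(0,0) reproduces V0 = 34.4206.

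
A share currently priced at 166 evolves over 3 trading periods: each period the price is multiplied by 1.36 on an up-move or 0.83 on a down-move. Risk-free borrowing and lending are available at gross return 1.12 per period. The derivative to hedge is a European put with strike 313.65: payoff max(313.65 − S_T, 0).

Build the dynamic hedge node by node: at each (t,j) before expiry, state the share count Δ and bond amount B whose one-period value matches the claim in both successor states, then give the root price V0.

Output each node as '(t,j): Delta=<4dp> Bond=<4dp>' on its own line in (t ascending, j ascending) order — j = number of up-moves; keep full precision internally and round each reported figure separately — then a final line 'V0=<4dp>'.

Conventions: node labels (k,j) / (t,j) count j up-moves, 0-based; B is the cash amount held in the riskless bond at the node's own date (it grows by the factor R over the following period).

(0,0): Delta=-0.7181 Bond=188.5703
(1,0): Delta=-1.0000 Bond=250.0399
(1,1): Delta=-0.5757 Bond=179.0544
(2,0): Delta=-1.0000 Bond=280.0446
(2,1): Delta=-1.0000 Bond=280.0446
(2,2): Delta=-0.3614 Bond=134.7447
V0=69.3668

No-arbitrage ⇒ martingale measure with p* = (R−d)/(u−d) = 0.5472.
At maturity the claim pays: V(3,0)=218.7334, V(3,1)=158.1239, V(3,2)=58.8121, V(3,3)=0.0000
  t=2,j=0: stock 114.3574 → up 155.5261 (V=158.1239), down 94.9166 (V=218.7334). Price 165.6872; hedge Δ=-1.0000, bond B=280.0446.
  t=2,j=1: stock 187.3808 → up 254.8379 (V=58.8121), down 155.5261 (V=158.1239). Price 92.6638; hedge Δ=-1.0000, bond B=280.0446.
  t=2,j=2: stock 307.0336 → up 417.5657 (V=0.0000), down 254.8379 (V=58.8121). Price 23.7785; hedge Δ=-0.3614, bond B=134.7447.
  t=1,j=0: stock 137.7800 → up 187.3808 (V=92.6638), down 114.3574 (V=165.6872). Price 112.2599; hedge Δ=-1.0000, bond B=250.0399.
  t=1,j=1: stock 225.7600 → up 307.0336 (V=23.7785), down 187.3808 (V=92.6638). Price 49.0820; hedge Δ=-0.5757, bond B=179.0544.
  t=0,j=0: stock 166.0000 → up 225.7600 (V=49.0820), down 137.7800 (V=112.2599). Price 69.3668; hedge Δ=-0.7181, bond B=188.5703.
Sanity check at the root: Δ(0,0)·S0 + B(0,0) reproduces V0 = 69.3668.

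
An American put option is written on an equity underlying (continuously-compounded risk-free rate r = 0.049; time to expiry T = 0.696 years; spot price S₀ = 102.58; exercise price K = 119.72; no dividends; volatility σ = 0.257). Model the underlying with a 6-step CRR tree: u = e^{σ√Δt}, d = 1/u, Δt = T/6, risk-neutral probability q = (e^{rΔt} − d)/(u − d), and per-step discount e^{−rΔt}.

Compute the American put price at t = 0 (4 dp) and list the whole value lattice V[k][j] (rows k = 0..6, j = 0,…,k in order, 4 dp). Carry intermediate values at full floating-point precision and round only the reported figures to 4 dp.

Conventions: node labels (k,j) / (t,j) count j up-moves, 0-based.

price = 18.4850
tree:
18.4850
25.7372 11.7416
33.6138 17.8040 6.0632
40.8304 25.7372 10.4004 1.9745
47.4421 33.6138 17.1400 4.0580 0.0000
53.4997 40.8304 25.7372 8.3399 0.0000 0.0000
59.0496 47.4421 33.6138 17.1400 0.0000 0.0000 0.0000

Δt=0.11600, u=1.09148, d=0.91619, q=0.51065, disc=e^(-rΔt)=0.99433
k=6 terminal: V=max(K-S,0) → 59.0496 47.4421 33.6138 17.1400 0.0000 0.0000 0.0000
k=5: j=0 S=66.2203 intr=53.4997 cont=52.8211 V=53.4997[EX]; j=1 S=78.8896 intr=40.8304 cont=40.1518 V=40.8304[EX]; j=2 S=93.9828 intr=25.7372 cont=25.0586 V=25.7372[EX]; j=3 S=111.9636 intr=7.7564 cont=8.3399 V=8.3399[hold]; j=4 S=133.3845 intr=0.0000 cont=0.0000 V=0.0000[hold]; j=5 S=158.9037 intr=0.0000 cont=0.0000 V=0.0000[hold]
k=4: j=0 S=72.2779 intr=47.4421 cont=46.7635 V=47.4421[EX]; j=1 S=86.1062 intr=33.6138 cont=32.9353 V=33.6138[EX]; j=2 S=102.5800 intr=17.1400 cont=16.7577 V=17.1400[EX]; j=3 S=122.2056 intr=0.0000 cont=4.0580 V=4.0580[hold]; j=4 S=145.5860 intr=0.0000 cont=0.0000 V=0.0000[hold]
k=3: j=0 S=78.8896 intr=40.8304 cont=40.1518 V=40.8304[EX]; j=1 S=93.9828 intr=25.7372 cont=25.0586 V=25.7372[EX]; j=2 S=111.9636 intr=7.7564 cont=10.4004 V=10.4004[hold]; j=3 S=133.3845 intr=0.0000 cont=1.9745 V=1.9745[hold]
k=2: j=0 S=86.1062 intr=33.6138 cont=32.9353 V=33.6138[EX]; j=1 S=102.5800 intr=17.1400 cont=17.8040 V=17.8040[hold]; j=2 S=122.2056 intr=0.0000 cont=6.0632 V=6.0632[hold]
k=1: j=0 S=93.9828 intr=25.7372 cont=25.3958 V=25.7372[EX]; j=1 S=111.9636 intr=7.7564 cont=11.7416 V=11.7416[hold]
k=0: j=0 S=102.5800 intr=17.1400 cont=18.4850 V=18.4850[hold]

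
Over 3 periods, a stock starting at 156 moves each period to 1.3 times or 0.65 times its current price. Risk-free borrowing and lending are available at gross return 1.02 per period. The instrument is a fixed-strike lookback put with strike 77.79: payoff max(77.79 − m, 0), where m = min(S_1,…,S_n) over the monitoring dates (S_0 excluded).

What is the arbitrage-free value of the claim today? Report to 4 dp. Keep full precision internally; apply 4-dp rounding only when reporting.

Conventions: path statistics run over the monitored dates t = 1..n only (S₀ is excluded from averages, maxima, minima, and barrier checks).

No-arbitrage gives p* = (R−d)/(u−d) = 0.5692: enumerate every path, weight its payoff by its p*-probability, and discount by R^3.
Enumerate all 2^3 = 8 price paths (U = up ×1.3, D = down ×0.65); each path with k up-moves has probability p*^k·(1−p*)^(3−k).
DDD: m=42.8415, payoff=34.9485, prob=0.079934
UDD: m=85.6830, payoff=0.0000, prob=0.105628
DUD: m=85.6830, payoff=0.0000, prob=0.105628
UUD: m=171.3660, payoff=0.0000, prob=0.139579
DDU: m=65.9100, payoff=11.8800, prob=0.105628
UDU: m=131.8200, payoff=0.0000, prob=0.139579
DUU: m=101.4000, payoff=0.0000, prob=0.139579
UUU: m=202.8000, payoff=0.0000, prob=0.184444
Price = Σ prob·payoff / R^3 = 4.048446 / 1.061208 = 3.8149

price = 3.8149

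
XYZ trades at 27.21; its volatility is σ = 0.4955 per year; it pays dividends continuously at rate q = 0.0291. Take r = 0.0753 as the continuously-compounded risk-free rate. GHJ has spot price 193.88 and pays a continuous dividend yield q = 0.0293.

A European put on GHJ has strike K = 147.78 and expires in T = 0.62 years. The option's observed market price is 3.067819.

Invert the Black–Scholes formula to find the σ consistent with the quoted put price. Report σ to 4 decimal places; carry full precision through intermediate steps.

At σ = 0.3471 the Black–Scholes value reproduces the quote:
σ√T = 0.3471·√0.62 = 0.273307
d₁ = (ln(S/K) + (r−q+σ²/2)T) / (σ√T) = (ln(193.88/147.78) + (0.0753−0.0293+0.3471²/2)·0.62) / 0.273307 = (0.271515 + 0.065868) / 0.273307 = 1.234448
d₂ = d₁ − σ√T = 1.234448 − 0.273307 = 0.961141
e^{−rT} = 0.954387
e^{−qT} = 0.981998
N(−d₁) = 0.108518,  N(−d₂) = 0.168241
V = K·e^{−rT}·N(−d₂) − S·e^{−qT}·N(−d₁) = 23.728539 − 20.660720 = 3.067819 (the quoted price), and the Black–Scholes price is strictly increasing in σ, so σ is unique

sigma = 0.3471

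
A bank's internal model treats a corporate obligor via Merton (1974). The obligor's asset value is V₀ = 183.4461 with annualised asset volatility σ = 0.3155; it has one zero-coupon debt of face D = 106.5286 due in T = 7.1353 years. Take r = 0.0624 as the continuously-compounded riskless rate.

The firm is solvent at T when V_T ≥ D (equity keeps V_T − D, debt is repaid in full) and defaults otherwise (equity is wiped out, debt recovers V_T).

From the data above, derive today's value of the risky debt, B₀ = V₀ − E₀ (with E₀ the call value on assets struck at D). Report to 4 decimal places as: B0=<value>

B0=62.9831

Work the structural quantities from V₀ = 183.4461 against face 106.5286:
d₁ = [ln(V₀/D) + (r + σ²/2)T] / (σ√T)
   = [ln(183.4461/106.5286) + (0.0624 + 0.5·0.3155²)·7.1353] / (0.3155·√7.1353)
   = [0.543507 + 0.800367] / 0.842763 = 1.594606
d₂ = d₁ − σ√T = 1.594606 − 0.842763 = 0.751843
N(d₁) = 0.944600,  N(d₂) = 0.773927,  e^(−rT) = 0.640669
E₀ = V₀·N(d₁) − D·e^(−rT)·N(d₂)
   = 183.4461·0.944600 − 106.5286·0.640669·0.773927 = 120.462969
B₀ = V₀ − E₀ = 183.4461 − 120.462969 = 62.983131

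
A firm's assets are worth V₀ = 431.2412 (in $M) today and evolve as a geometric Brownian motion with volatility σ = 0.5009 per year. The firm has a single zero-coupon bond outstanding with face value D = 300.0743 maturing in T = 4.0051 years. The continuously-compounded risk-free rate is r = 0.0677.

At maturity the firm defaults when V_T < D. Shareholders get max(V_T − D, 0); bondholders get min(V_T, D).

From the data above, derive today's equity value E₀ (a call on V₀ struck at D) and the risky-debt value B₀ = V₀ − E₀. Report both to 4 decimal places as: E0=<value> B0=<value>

Apply the equity-as-call identities (strike 300.0743, horizon 4.0051 years):
d₁ = [ln(V₀/D) + (r + σ²/2)T] / (σ√T)
   = [ln(431.2412/300.0743) + (0.0677 + 0.5·0.5009²)·4.0051] / (0.5009·√4.0051)
   = [0.362637 + 0.773587] / 1.002438 = 1.133460
d₂ = d₁ − σ√T = 1.133460 − 1.002438 = 0.131022
N(d₁) = 0.871489,  N(d₂) = 0.552121,  e^(−rT) = 0.762506
E₀ = V₀·N(d₁) − D·e^(−rT)·N(d₂)
   = 431.2412·0.871489 − 300.0743·0.762506·0.552121 = 249.492273
B₀ = V₀ − E₀ = 431.2412 − 249.492273 = 181.748927

E0=249.4923 B0=181.7489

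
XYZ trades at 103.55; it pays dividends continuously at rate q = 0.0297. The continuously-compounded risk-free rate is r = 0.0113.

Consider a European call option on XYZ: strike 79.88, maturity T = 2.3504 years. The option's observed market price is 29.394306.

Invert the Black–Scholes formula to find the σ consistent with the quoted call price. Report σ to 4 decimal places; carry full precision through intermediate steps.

At σ = 0.3527 the Black–Scholes value reproduces the quote:
σ√T = 0.3527·√2.3504 = 0.540725
d₁ = (ln(S/K) + (r−q+σ²/2)T) / (σ√T) = (ln(103.55/79.88) + (0.0113−0.0297+0.3527²/2)·2.3504) / 0.540725 = (0.259529 + 0.102944) / 0.540725 = 0.670347
d₂ = d₁ − σ√T = 0.670347 − 0.540725 = 0.129622
e^{−rT} = 0.973790
e^{−qT} = 0.932574
N(d₁) = 0.748682,  N(d₂) = 0.551567
V = S·e^{−qT}·N(d₁) − K·e^{−rT}·N(d₂) = 72.298721 − 42.904415 = 29.394306 (the quoted price), and the Black–Scholes price is strictly increasing in σ, so σ is unique

sigma = 0.3527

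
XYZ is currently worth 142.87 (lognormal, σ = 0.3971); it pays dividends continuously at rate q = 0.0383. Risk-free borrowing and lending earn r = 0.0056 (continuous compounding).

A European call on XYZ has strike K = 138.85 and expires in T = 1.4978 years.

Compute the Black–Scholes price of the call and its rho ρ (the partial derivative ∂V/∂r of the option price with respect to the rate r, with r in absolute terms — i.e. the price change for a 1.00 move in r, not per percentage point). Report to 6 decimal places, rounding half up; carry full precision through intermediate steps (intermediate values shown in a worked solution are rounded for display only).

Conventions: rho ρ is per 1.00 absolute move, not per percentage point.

price = 24.797793
ρ = 79.977752

σ√T = 0.3971·√1.4978 = 0.485989
d₁ = (ln(S/K) + (r−q+σ²/2)T) / (σ√T) = (ln(142.87/138.85) + (0.0056−0.0383+0.3971²/2)·1.4978) / 0.485989 = (0.028541 + 0.069115) / 0.485989 = 0.200942
d₂ = d₁ − σ√T = 0.200942 − 0.485989 = -0.285047
e^{−rT} = 0.991647
e^{−qT} = 0.944249
N(d₁) = 0.579628,  N(d₂) = 0.387804
Call price V = S·e^{−qT}·N(d₁) − K·e^{−rT}·N(d₂) = 78.194610 − 53.396816 = 24.797793
ρ = K·T·e^{−rT}·N(d₂) = 79.977752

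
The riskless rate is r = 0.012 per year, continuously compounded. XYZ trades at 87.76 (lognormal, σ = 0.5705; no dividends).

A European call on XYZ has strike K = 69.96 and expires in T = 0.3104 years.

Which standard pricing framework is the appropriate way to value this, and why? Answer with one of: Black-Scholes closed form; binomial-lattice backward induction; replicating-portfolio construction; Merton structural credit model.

Key observation: everything needed for the exact continuous-time valuation of the European call on XYZ (strike 69.96) is given, and no feature rules the closed form out.

framework: Black-Scholes closed form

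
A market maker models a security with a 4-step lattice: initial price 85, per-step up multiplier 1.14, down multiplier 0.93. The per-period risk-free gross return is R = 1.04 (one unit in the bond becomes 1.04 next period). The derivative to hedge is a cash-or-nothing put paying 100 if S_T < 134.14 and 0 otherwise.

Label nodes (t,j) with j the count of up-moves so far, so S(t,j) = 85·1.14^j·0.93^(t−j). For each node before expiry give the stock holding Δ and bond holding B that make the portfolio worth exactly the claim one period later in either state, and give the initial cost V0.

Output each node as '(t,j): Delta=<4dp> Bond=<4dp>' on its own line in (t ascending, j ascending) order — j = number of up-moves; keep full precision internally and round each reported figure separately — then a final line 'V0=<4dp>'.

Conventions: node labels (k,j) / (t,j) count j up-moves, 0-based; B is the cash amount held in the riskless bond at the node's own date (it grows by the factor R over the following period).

(0,0): Delta=-0.7158 Bond=139.8869
(1,0): Delta=0.0000 Bond=88.8996
(1,1): Delta=-1.2466 Bond=196.9212
(2,0): Delta=0.0000 Bond=92.4556
(2,1): Delta=0.0000 Bond=92.4556
(2,2): Delta=-2.1712 Bond=306.9275
(3,0): Delta=0.0000 Bond=96.1538
(3,1): Delta=0.0000 Bond=96.1538
(3,2): Delta=0.0000 Bond=96.1538
(3,3): Delta=-3.7814 Bond=521.9780
V0=79.0452

Since d<R<u, set p* = (R−d)/(u−d) = 0.5238; price each node as the discounted p*-expectation of its children.
Payoffs at expiry: V(4,0)=100.0000, V(4,1)=100.0000, V(4,2)=100.0000, V(4,3)=100.0000, V(4,4)=0.0000
  t=3,j=0: stock 68.3703 → up 77.9422 (V=100.0000), down 63.5844 (V=100.0000). Price 96.1538; hedge Δ=0.0000, bond B=96.1538.
  t=3,j=1: stock 83.8088 → up 95.5420 (V=100.0000), down 77.9422 (V=100.0000). Price 96.1538; hedge Δ=0.0000, bond B=96.1538.
  t=3,j=2: stock 102.7334 → up 117.1161 (V=100.0000), down 95.5420 (V=100.0000). Price 96.1538; hedge Δ=0.0000, bond B=96.1538.
  t=3,j=3: stock 125.9312 → up 143.5616 (V=0.0000), down 117.1161 (V=100.0000). Price 45.7875; hedge Δ=-3.7814, bond B=521.9780.
  t=2,j=0: stock 73.5165 → up 83.8088 (V=96.1538), down 68.3703 (V=96.1538). Price 92.4556; hedge Δ=0.0000, bond B=92.4556.
  t=2,j=1: stock 90.1170 → up 102.7334 (V=96.1538), down 83.8088 (V=96.1538). Price 92.4556; hedge Δ=0.0000, bond B=92.4556.
  t=2,j=2: stock 110.4660 → up 125.9312 (V=45.7875), down 102.7334 (V=96.1538). Price 67.0880; hedge Δ=-2.1712, bond B=306.9275.
  t=1,j=0: stock 79.0500 → up 90.1170 (V=92.4556), down 73.5165 (V=92.4556). Price 88.8996; hedge Δ=0.0000, bond B=88.8996.
  t=1,j=1: stock 96.9000 → up 110.4660 (V=67.0880), down 90.1170 (V=92.4556). Price 76.1229; hedge Δ=-1.2466, bond B=196.9212.
  t=0,j=0: stock 85.0000 → up 96.9000 (V=76.1229), down 79.0500 (V=88.8996). Price 79.0452; hedge Δ=-0.7158, bond B=139.8869.
Check: Δ(0,0)·S0 + B(0,0) = 79.0452 = V0.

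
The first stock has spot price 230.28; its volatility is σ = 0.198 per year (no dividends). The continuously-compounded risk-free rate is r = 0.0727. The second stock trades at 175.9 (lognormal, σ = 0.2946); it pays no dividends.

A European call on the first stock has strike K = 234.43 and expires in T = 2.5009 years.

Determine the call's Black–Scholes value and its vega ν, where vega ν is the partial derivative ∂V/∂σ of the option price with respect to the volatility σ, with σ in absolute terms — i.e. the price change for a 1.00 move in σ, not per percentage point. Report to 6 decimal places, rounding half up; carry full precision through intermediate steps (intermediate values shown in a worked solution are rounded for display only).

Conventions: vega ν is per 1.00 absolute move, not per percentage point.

price = 47.405124
ν = 115.280139

σ√T = 0.198·√2.5009 = 0.313122
d₁ = (ln(S/K) + (r+σ²/2)T) / (σ√T) = (ln(230.28/234.43) + (0.0727+0.198²/2)·2.5009) / 0.313122 = (-0.017861 + 0.230838) / 0.313122 = 0.680173
d₂ = d₁ − σ√T = 0.680173 − 0.313122 = 0.367051
e^{−rT} = 0.833755
N(d₁) = 0.751803,  N(d₂) = 0.643210
Call price V = S·N(d₁) − K·e^{−rT}·N(d₂) = 173.125083 − 125.719959 = 47.405124
φ(d₁) = (1/√(2π))·e^{−d₁²/2} = 0.316556
ν = S·φ(d₁)·√T = 115.280139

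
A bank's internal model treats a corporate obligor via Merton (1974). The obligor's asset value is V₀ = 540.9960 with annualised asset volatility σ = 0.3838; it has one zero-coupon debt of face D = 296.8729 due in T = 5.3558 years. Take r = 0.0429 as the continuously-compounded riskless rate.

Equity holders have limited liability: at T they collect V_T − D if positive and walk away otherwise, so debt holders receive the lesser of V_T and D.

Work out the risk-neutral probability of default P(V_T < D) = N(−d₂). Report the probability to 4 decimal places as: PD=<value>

PD=0.3120

Apply the equity-as-call identities (strike 296.8729, horizon 5.3558 years):
d₁ = [ln(V₀/D) + (r + σ²/2)T] / (σ√T)
   = [ln(540.9960/296.8729) + (0.0429 + 0.5·0.3838²)·5.3558] / (0.3838·√5.3558)
   = [0.600108 + 0.624225] / 0.888213 = 1.378422
d₂ = d₁ − σ√T = 1.378422 − 0.888213 = 0.490209
risk-neutral PD = N(−d₂) = N(-0.490209) = 0.311993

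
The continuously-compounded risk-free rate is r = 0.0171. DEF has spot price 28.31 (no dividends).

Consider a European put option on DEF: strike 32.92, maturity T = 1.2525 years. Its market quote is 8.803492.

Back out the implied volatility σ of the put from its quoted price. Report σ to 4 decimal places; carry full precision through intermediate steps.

At σ = 0.5004 the Black–Scholes value reproduces the quote:
σ√T = 0.5004·√1.2525 = 0.560023
d₁ = (ln(S/K) + (r+σ²/2)T) / (σ√T) = (ln(28.31/32.92) + (0.0171+0.5004²/2)·1.2525) / 0.560023 = (-0.150865 + 0.178231) / 0.560023 = 0.048865
d₂ = d₁ − σ√T = 0.048865 − 0.560023 = -0.511158
e^{−rT} = 0.978810
N(−d₁) = 0.480513,  N(−d₂) = 0.695380
V = K·e^{−rT}·N(−d₂) − S·N(−d₁) = 22.406827 − 13.603335 = 8.803492 (matching the quote); vega is positive throughout, so no other σ reproduces this price

sigma = 0.5004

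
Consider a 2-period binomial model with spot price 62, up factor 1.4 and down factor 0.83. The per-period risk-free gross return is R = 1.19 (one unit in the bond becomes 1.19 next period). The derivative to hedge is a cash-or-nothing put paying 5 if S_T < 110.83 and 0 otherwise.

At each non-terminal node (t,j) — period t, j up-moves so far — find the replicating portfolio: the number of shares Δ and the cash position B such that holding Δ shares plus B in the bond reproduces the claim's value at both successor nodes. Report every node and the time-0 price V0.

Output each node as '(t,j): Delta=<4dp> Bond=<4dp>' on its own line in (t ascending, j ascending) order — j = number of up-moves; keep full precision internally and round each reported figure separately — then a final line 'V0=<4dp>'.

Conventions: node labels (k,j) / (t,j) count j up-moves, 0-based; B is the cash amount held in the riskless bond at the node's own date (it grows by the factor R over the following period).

Arbitrage-free pricing uses the up-move probability p* = (R−d)/(u−d) = 0.6316, discounting each step at R = 1.19.
Expiry values: V(2,0)=5.0000, V(2,1)=5.0000, V(2,2)=0.0000
Node (1,0) S=51.4600: V=(p*·5.0000+(1−p*)·5.0000)/1.19=4.2017; Δ=(5.0000−5.0000)/(72.0440−42.7118)=0.0000; B=V−Δ·S=4.2017
Node (1,1) S=86.8000: V=(p*·0.0000+(1−p*)·5.0000)/1.19=1.5480; Δ=(0.0000−5.0000)/(121.5200−72.0440)=-0.1011; B=V−Δ·S=10.3199
Node (0,0) S=62.0000: V=(p*·1.5480+(1−p*)·4.2017)/1.19=2.1224; Δ=(1.5480−4.2017)/(86.8000−51.4600)=-0.0751; B=V−Δ·S=6.7780
Check: Δ(0,0)·S0 + B(0,0) = 2.1224 = V0.

(0,0): Delta=-0.0751 Bond=6.7780
(1,0): Delta=0.0000 Bond=4.2017
(1,1): Delta=-0.1011 Bond=10.3199
V0=2.1224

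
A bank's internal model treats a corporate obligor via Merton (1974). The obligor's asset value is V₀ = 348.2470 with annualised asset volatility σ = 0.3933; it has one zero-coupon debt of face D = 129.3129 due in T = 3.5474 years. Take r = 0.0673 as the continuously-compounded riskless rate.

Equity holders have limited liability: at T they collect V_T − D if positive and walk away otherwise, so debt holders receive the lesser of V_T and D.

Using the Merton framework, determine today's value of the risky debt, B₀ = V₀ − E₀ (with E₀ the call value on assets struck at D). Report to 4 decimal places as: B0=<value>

B0=99.1764

Equity is a call on the firm's assets struck at D = 129.3129:
d₁ = [ln(V₀/D) + (r + σ²/2)T] / (σ√T)
   = [ln(348.2470/129.3129) + (0.0673 + 0.5·0.3933²)·3.5474] / (0.3933·√3.5474)
   = [0.990677 + 0.513105] / 0.740763 = 2.030045
d₂ = d₁ − σ√T = 2.030045 − 0.740763 = 1.289283
N(d₁) = 0.978824,  N(d₂) = 0.901350,  e^(−rT) = 0.787620
E₀ = V₀·N(d₁) − D·e^(−rT)·N(d₂)
   = 348.2470·0.978824 − 129.3129·0.787620·0.901350 = 249.070587
B₀ = V₀ − E₀ = 348.2470 − 249.070587 = 99.176413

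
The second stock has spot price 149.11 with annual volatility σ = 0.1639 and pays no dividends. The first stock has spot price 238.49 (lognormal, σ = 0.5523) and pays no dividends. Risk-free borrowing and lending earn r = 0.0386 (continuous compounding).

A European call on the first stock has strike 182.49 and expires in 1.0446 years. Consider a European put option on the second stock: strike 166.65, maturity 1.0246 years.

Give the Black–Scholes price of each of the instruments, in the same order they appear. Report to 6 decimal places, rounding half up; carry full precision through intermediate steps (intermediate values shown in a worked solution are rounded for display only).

price(the first stock call K=182.49) = 84.022624
price(the second stock put K=166.65) = 16.699287

[the first stock call K=182.49]
σ√T = 0.5523·√1.0446 = 0.564482
d₁ = (ln(S/K) + (r+σ²/2)T) / (σ√T) = (ln(238.49/182.49) + (0.0386+0.5523²/2)·1.0446) / 0.564482 = (0.267632 + 0.199641) / 0.564482 = 0.827792
d₂ = d₁ − σ√T = 0.827792 − 0.564482 = 0.263310
e^{−rT} = 0.960481
N(d₁) = 0.796106,  N(d₂) = 0.603844
price = S·N(d₁) − K·e^{−rT}·N(d₂) = 189.863267 − 105.840642 = 84.022624
[the second stock put K=166.65]
σ√T = 0.1639·√1.0246 = 0.165904
d₁ = (ln(S/K) + (r+σ²/2)T) / (σ√T) = (ln(149.11/166.65) + (0.0386+0.1639²/2)·1.0246) / 0.165904 = (-0.111212 + 0.053312) / 0.165904 = -0.348997
d₂ = d₁ − σ√T = -0.348997 − 0.165904 = -0.514901
e^{−rT} = 0.961222
N(−d₁) = 0.636454,  N(−d₂) = 0.696689
price = K·e^{−rT}·N(−d₂) − S·N(−d₁) = 111.600987 − 94.901700 = 16.699287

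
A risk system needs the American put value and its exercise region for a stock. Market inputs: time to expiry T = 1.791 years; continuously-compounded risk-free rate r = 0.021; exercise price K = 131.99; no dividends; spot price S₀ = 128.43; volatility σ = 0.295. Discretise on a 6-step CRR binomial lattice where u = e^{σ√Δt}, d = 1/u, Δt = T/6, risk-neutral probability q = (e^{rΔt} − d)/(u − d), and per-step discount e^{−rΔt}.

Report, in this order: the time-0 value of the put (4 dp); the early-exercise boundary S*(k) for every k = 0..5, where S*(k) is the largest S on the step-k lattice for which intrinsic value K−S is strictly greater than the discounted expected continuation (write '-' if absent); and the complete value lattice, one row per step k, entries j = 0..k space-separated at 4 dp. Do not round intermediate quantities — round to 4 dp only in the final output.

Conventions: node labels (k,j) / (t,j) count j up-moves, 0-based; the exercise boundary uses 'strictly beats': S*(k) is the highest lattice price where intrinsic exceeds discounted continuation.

price = 19.8421
boundary = - - - 79.1910 93.0407 109.3125
tree:
19.8421
28.6218 10.5612
39.7850 16.8658 3.8484
52.7990 26.1643 6.9820 0.4935
64.5870 38.9493 12.6137 0.9535 0.0000
74.6203 52.7990 22.6775 1.8424 0.0000 0.0000
83.1602 64.5870 38.9493 3.5600 0.0000 0.0000 0.0000

Δt=0.29850  u=1.17489  d=0.85114  q=0.47922  discount=0.99375
step 6 (expiry): payoffs max(K−S,0) = 83.1602 64.5870 38.9493 3.5600 0.0000 0.0000 0.0000
step 5: (k=5,j=0): S=57.3697, K−S=74.6203, hold=73.7956 ⇒ V=74.6203 exercise | (k=5,j=1): S=79.1910, K−S=52.7990, hold=51.9742 ⇒ V=52.7990 exercise | (k=5,j=2): S=109.3125, K−S=22.6775, hold=21.8528 ⇒ V=22.6775 exercise | (k=5,j=3): S=150.8910, K−S=0.0000, hold=1.8424 ⇒ V=1.8424 continue | (k=5,j=4): S=208.2845, K−S=0.0000, hold=0.0000 ⇒ V=0.0000 continue | (k=5,j=5): S=287.5085, K−S=0.0000, hold=0.0000 ⇒ V=0.0000 continue  boundary S*=109.3125
step 4: (k=4,j=0): S=67.4030, K−S=64.5870, hold=63.7622 ⇒ V=64.5870 exercise | (k=4,j=1): S=93.0407, K−S=38.9493, hold=38.1245 ⇒ V=38.9493 exercise | (k=4,j=2): S=128.4300, K−S=3.5600, hold=12.6137 ⇒ V=12.6137 continue | (k=4,j=3): S=177.2802, K−S=0.0000, hold=0.9535 ⇒ V=0.9535 continue | (k=4,j=4): S=244.7112, K−S=0.0000, hold=0.0000 ⇒ V=0.0000 continue  boundary S*=93.0407
step 3: (k=3,j=0): S=79.1910, K−S=52.7990, hold=51.9742 ⇒ V=52.7990 exercise | (k=3,j=1): S=109.3125, K−S=22.6775, hold=26.1643 ⇒ V=26.1643 continue | (k=3,j=2): S=150.8910, K−S=0.0000, hold=6.9820 ⇒ V=6.9820 continue | (k=3,j=3): S=208.2845, K−S=0.0000, hold=0.4935 ⇒ V=0.4935 continue  boundary S*=79.1910
step 2: (k=2,j=0): S=93.0407, K−S=38.9493, hold=39.7850 ⇒ V=39.7850 continue | (k=2,j=1): S=128.4300, K−S=3.5600, hold=16.8658 ⇒ V=16.8658 continue | (k=2,j=2): S=177.2802, K−S=0.0000, hold=3.8484 ⇒ V=3.8484 continue  boundary S*=-
step 1: (k=1,j=0): S=109.3125, K−S=22.6775, hold=28.6218 ⇒ V=28.6218 continue | (k=1,j=1): S=150.8910, K−S=0.0000, hold=10.5612 ⇒ V=10.5612 continue  boundary S*=-
step 0: (k=0,j=0): S=128.4300, K−S=3.5600, hold=19.8421 ⇒ V=19.8421 continue  boundary S*=-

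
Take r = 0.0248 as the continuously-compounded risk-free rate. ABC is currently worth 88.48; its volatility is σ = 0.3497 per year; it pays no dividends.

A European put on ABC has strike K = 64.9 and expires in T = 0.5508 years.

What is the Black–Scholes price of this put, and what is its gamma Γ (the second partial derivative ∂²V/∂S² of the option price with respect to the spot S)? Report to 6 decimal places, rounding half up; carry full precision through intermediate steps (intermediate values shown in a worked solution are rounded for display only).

σ√T = 0.3497·√0.5508 = 0.259533
d₁ = (ln(S/K) + (r+σ²/2)T) / (σ√T) = (ln(88.48/64.9) + (0.0248+0.3497²/2)·0.5508) / 0.259533 = (0.309929 + 0.047339) / 0.259533 = 1.376578
d₂ = d₁ − σ√T = 1.376578 − 0.259533 = 1.117045
e^{−rT} = 0.986433
N(−d₁) = 0.084321,  N(−d₂) = 0.131988
Put price V = K·e^{−rT}·N(−d₂) − S·N(−d₁) = 8.449776 − 7.460755 = 0.989022
φ(d₁) = (1/√(2π))·e^{−d₁²/2} = 0.154676
Γ = φ(d₁) / (S·σ·√T) = 0.006736

price = 0.989022
Γ = 0.006736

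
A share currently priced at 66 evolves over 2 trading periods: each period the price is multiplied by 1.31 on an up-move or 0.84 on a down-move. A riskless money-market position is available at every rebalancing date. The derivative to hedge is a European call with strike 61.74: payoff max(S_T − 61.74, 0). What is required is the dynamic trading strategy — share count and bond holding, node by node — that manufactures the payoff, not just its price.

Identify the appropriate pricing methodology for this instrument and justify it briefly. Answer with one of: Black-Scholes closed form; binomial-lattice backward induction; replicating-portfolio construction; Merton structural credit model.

Key observation: the deliverable is the dynamic trading strategy on the 2-step tree (spot 66, moves 1.31 and 0.84), so the valuation must go through the node-by-node replicating-portfolio solve.

framework: replicating-portfolio construction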